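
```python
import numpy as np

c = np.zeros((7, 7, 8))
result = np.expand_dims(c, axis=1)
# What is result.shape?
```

(7, 1, 7, 8)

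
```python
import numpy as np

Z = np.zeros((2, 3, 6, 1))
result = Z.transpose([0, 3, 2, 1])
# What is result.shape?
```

(2, 1, 6, 3)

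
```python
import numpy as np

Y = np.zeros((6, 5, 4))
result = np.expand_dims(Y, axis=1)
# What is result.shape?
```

(6, 1, 5, 4)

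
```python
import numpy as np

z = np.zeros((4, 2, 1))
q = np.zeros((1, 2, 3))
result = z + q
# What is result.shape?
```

(4, 2, 3)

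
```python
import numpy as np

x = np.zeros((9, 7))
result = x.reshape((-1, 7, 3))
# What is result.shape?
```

(3, 7, 3)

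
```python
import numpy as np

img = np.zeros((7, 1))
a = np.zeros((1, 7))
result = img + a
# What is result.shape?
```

(7, 7)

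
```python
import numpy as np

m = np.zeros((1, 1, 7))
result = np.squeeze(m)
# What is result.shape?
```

(7,)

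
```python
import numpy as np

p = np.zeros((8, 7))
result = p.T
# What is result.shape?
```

(7, 8)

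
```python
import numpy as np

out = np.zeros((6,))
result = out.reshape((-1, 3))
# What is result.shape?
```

(2, 3)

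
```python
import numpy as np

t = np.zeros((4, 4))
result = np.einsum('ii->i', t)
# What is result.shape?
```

(4,)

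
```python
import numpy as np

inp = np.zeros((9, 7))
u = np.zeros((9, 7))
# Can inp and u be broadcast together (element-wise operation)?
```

Yes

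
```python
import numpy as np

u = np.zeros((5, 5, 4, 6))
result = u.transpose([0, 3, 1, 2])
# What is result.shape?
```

(5, 6, 5, 4)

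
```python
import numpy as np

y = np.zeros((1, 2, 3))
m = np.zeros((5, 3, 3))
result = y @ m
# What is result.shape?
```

(5, 2, 3)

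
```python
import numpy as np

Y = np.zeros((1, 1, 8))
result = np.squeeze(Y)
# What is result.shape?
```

(8,)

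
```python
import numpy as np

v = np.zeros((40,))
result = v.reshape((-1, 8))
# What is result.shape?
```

(5, 8)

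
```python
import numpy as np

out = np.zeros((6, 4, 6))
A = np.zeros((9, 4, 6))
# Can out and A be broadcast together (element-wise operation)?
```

No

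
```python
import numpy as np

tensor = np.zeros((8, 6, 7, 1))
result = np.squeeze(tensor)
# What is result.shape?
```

(8, 6, 7)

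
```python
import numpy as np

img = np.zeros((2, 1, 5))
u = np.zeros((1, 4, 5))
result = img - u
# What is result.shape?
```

(2, 4, 5)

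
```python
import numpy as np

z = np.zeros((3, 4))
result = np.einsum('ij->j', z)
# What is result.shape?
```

(4,)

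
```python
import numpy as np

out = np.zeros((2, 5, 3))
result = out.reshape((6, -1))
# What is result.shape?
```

(6, 5)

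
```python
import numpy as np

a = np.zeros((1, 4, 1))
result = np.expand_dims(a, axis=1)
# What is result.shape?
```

(1, 1, 4, 1)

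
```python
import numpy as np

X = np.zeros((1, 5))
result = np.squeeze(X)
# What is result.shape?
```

(5,)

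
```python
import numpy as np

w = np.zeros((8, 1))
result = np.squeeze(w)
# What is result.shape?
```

(8,)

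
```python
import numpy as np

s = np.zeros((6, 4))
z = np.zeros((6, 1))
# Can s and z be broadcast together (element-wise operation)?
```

Yes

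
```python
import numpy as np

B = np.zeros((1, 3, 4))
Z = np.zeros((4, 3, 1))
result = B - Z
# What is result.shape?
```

(4, 3, 4)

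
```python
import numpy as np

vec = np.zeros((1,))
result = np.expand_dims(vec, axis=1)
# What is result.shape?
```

(1, 1)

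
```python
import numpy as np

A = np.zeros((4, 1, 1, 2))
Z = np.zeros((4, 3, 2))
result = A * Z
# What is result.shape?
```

(4, 4, 3, 2)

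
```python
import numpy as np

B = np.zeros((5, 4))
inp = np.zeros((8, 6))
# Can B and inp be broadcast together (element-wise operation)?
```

No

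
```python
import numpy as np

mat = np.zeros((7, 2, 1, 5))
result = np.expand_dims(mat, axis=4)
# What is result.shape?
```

(7, 2, 1, 5, 1)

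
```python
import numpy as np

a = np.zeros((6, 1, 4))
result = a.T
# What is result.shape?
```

(4, 1, 6)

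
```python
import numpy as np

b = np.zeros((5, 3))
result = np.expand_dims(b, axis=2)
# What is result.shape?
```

(5, 3, 1)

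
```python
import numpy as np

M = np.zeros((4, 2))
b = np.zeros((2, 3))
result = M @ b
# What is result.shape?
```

(4, 3)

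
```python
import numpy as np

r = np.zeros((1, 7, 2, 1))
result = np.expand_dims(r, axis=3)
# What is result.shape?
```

(1, 7, 2, 1, 1)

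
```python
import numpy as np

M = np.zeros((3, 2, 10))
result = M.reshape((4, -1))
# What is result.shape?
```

(4, 15)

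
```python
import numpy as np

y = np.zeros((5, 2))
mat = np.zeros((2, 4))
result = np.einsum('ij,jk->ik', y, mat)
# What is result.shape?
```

(5, 4)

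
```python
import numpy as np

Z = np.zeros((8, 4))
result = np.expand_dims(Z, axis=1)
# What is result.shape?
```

(8, 1, 4)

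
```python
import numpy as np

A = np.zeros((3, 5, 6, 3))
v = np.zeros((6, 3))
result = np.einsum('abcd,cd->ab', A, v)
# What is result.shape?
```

(3, 5)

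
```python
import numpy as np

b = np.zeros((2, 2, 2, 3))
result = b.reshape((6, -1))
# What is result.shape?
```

(6, 4)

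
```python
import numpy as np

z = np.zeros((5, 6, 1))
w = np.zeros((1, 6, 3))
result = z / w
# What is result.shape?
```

(5, 6, 3)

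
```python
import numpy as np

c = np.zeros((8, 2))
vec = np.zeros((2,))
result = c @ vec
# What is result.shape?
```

(8,)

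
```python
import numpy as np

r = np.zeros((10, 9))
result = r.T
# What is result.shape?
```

(9, 10)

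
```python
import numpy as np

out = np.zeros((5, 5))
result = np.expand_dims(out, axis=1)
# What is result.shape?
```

(5, 1, 5)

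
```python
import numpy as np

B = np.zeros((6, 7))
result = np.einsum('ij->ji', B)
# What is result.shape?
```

(7, 6)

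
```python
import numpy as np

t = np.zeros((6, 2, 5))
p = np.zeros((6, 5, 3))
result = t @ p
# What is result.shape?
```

(6, 2, 3)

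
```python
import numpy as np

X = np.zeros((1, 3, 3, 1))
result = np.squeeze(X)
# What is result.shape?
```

(3, 3)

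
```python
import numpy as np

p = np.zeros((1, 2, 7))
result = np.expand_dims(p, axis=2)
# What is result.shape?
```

(1, 2, 1, 7)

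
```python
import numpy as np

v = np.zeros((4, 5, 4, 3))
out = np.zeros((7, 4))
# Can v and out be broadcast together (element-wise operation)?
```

No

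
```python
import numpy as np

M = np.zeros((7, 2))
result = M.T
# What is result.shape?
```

(2, 7)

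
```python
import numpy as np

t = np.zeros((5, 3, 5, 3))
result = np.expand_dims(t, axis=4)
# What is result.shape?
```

(5, 3, 5, 3, 1)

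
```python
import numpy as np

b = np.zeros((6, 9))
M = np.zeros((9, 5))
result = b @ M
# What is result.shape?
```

(6, 5)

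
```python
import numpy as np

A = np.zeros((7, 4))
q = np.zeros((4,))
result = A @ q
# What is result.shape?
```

(7,)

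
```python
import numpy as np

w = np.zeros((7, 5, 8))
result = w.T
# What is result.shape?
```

(8, 5, 7)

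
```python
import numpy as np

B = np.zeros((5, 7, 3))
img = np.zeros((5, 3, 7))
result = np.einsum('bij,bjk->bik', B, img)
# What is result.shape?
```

(5, 7, 7)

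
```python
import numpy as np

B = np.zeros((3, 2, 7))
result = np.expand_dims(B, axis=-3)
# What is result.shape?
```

(3, 1, 2, 7)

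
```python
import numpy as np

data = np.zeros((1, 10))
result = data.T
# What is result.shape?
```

(10, 1)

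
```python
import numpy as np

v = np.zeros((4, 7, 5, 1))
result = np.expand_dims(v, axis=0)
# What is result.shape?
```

(1, 4, 7, 5, 1)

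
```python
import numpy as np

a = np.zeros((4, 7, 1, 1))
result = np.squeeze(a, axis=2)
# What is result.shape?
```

(4, 7, 1)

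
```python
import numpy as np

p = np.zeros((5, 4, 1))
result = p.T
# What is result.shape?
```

(1, 4, 5)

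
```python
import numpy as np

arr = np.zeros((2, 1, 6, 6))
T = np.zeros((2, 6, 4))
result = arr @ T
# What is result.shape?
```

(2, 2, 6, 4)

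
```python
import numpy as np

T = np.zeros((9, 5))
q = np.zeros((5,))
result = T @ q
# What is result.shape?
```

(9,)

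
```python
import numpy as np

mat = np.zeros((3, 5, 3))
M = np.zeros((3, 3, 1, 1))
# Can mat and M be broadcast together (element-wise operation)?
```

Yes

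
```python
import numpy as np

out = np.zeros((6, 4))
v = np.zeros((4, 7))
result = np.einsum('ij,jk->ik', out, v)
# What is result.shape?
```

(6, 7)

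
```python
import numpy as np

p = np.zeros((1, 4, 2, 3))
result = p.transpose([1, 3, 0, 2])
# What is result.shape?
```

(4, 3, 1, 2)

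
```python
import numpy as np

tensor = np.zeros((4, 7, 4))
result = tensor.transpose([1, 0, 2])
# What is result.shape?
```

(7, 4, 4)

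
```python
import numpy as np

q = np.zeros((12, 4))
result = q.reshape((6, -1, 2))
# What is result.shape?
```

(6, 4, 2)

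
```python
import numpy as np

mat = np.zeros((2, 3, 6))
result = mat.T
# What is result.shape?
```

(6, 3, 2)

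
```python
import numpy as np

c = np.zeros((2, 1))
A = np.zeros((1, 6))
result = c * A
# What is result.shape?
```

(2, 6)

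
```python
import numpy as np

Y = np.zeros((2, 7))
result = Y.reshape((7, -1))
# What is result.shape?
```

(7, 2)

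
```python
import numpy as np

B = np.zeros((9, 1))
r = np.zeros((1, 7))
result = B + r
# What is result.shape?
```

(9, 7)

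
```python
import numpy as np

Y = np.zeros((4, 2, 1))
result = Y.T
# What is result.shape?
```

(1, 2, 4)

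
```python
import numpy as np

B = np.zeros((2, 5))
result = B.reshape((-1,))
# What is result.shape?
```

(10,)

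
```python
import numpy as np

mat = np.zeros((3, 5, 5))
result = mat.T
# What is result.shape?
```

(5, 5, 3)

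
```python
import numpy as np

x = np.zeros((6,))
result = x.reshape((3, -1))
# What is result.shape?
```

(3, 2)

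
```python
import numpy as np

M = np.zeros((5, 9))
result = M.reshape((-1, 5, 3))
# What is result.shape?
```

(3, 5, 3)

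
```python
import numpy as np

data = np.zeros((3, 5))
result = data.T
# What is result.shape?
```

(5, 3)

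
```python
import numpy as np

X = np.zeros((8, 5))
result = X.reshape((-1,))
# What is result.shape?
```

(40,)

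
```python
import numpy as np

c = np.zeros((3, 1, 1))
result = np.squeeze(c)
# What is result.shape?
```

(3,)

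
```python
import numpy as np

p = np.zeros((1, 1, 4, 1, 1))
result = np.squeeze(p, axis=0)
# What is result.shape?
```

(1, 4, 1, 1)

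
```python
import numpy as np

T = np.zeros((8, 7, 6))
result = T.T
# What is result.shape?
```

(6, 7, 8)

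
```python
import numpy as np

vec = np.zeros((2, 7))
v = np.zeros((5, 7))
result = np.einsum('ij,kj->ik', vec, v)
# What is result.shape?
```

(2, 5)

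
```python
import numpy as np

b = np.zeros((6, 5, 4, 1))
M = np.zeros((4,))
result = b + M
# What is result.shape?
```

(6, 5, 4, 4)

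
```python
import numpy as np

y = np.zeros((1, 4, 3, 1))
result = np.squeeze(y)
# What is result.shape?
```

(4, 3)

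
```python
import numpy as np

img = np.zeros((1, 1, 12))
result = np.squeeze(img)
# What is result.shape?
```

(12,)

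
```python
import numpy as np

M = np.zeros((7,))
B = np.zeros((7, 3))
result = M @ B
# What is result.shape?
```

(3,)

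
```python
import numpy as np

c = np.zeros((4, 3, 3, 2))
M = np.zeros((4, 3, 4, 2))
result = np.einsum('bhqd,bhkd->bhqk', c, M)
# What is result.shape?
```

(4, 3, 3, 4)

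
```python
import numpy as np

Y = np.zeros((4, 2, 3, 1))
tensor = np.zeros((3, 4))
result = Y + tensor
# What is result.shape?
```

(4, 2, 3, 4)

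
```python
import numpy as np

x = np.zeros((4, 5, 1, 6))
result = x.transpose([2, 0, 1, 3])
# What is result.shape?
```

(1, 4, 5, 6)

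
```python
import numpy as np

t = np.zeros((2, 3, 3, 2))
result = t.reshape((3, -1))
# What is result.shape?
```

(3, 12)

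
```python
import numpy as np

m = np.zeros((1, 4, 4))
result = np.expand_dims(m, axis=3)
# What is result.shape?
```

(1, 4, 4, 1)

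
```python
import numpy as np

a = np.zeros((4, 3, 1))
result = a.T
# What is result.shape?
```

(1, 3, 4)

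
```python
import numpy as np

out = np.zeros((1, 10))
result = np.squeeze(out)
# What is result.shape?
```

(10,)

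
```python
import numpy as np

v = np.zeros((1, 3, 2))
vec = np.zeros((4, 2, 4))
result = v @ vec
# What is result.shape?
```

(4, 3, 4)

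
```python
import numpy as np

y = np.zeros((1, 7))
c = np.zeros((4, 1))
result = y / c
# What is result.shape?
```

(4, 7)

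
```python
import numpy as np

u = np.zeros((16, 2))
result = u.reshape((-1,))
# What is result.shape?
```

(32,)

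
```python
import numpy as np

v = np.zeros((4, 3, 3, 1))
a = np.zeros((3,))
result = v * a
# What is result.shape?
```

(4, 3, 3, 3)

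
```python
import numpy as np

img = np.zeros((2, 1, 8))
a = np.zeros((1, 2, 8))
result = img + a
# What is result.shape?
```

(2, 2, 8)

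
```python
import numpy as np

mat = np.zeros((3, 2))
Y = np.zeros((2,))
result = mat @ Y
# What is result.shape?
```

(3,)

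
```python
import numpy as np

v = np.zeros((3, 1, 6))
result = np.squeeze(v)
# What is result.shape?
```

(3, 6)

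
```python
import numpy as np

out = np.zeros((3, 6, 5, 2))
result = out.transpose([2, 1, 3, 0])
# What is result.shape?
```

(5, 6, 2, 3)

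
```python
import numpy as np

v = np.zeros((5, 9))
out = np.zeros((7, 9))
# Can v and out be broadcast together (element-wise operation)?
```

No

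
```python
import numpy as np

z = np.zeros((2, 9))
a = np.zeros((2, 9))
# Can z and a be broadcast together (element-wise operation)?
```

Yes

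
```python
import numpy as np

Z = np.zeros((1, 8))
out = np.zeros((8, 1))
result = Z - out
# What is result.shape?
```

(8, 8)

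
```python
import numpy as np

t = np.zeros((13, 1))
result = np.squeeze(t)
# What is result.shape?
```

(13,)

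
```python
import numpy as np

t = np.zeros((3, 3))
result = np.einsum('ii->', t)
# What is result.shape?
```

()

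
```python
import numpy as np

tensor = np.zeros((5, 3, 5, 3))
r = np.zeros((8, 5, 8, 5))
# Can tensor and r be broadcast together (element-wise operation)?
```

No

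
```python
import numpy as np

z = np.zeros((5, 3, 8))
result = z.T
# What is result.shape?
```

(8, 3, 5)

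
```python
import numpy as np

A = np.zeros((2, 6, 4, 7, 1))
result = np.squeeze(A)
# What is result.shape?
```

(2, 6, 4, 7)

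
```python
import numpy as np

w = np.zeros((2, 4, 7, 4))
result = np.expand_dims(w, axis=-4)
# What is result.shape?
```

(2, 1, 4, 7, 4)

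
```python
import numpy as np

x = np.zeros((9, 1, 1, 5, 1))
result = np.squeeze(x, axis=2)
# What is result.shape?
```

(9, 1, 5, 1)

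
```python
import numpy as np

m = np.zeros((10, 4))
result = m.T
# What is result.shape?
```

(4, 10)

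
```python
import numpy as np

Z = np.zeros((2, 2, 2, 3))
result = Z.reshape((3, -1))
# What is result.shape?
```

(3, 8)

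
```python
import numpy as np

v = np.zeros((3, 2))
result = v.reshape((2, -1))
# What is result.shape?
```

(2, 3)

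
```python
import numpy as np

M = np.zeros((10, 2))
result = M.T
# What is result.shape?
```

(2, 10)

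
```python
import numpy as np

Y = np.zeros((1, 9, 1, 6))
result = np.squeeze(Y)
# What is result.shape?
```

(9, 6)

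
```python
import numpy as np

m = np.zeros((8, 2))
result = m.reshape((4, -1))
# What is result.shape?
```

(4, 4)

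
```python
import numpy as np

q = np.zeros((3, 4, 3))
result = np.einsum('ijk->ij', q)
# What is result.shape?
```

(3, 4)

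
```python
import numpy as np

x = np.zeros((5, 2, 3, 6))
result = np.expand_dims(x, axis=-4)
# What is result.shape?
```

(5, 1, 2, 3, 6)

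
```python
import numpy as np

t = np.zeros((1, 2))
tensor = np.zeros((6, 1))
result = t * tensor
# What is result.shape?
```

(6, 2)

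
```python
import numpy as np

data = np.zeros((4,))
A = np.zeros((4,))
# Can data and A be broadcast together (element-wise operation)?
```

Yes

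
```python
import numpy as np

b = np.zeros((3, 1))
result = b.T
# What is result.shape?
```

(1, 3)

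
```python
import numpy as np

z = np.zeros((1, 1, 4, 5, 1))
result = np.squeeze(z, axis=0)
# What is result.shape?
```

(1, 4, 5, 1)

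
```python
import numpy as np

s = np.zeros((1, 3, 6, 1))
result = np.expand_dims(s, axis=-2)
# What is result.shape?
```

(1, 3, 6, 1, 1)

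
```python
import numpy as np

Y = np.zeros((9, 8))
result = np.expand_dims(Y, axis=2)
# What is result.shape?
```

(9, 8, 1)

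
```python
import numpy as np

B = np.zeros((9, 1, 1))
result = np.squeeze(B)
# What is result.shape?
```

(9,)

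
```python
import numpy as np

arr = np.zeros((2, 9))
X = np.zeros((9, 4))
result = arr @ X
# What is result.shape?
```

(2, 4)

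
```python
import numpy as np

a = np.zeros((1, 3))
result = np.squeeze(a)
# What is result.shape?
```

(3,)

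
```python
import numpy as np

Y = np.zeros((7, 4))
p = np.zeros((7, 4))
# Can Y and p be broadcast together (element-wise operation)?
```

Yes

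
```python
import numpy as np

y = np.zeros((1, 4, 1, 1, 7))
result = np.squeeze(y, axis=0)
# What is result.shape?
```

(4, 1, 1, 7)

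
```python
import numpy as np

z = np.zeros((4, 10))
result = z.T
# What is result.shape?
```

(10, 4)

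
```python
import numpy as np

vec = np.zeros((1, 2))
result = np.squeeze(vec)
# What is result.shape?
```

(2,)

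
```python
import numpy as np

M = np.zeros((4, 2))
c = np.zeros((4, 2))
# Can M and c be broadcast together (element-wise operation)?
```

Yes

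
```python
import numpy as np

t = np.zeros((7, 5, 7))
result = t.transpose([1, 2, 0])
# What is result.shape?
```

(5, 7, 7)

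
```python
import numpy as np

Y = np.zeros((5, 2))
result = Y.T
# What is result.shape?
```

(2, 5)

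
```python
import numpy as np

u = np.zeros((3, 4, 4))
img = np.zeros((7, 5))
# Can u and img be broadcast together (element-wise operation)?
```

No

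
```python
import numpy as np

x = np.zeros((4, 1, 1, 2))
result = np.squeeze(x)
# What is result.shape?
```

(4, 2)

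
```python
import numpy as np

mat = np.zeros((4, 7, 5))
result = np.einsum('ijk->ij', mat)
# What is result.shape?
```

(4, 7)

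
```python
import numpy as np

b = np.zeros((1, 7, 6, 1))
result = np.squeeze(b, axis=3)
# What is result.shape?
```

(1, 7, 6)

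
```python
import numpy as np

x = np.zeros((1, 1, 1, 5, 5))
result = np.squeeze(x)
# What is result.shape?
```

(5, 5)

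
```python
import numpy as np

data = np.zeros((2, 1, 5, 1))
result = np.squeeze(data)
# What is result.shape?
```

(2, 5)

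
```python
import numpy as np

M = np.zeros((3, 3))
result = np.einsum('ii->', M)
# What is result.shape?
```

()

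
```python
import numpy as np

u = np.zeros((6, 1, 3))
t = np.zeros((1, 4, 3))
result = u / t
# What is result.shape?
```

(6, 4, 3)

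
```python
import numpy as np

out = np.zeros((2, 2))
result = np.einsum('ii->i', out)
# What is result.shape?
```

(2,)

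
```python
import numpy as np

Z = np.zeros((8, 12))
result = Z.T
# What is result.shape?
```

(12, 8)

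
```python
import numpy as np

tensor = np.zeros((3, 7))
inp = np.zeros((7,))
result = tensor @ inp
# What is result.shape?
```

(3,)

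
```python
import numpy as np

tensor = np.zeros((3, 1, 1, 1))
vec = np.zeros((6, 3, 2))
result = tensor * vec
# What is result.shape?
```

(3, 6, 3, 2)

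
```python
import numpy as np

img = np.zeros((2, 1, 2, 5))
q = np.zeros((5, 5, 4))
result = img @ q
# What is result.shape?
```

(2, 5, 2, 4)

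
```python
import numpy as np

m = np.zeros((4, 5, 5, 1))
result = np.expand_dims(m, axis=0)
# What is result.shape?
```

(1, 4, 5, 5, 1)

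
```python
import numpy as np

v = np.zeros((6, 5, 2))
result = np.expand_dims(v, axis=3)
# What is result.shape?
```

(6, 5, 2, 1)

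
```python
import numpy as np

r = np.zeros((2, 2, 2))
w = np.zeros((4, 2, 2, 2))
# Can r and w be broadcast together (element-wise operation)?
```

Yes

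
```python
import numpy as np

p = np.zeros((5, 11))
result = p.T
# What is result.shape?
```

(11, 5)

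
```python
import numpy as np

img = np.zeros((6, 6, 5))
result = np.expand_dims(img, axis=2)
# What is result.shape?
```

(6, 6, 1, 5)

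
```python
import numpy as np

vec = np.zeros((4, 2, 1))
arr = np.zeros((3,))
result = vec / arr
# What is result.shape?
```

(4, 2, 3)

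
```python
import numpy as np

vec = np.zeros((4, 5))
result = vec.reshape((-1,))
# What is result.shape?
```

(20,)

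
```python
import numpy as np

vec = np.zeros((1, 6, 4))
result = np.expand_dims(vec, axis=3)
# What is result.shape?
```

(1, 6, 4, 1)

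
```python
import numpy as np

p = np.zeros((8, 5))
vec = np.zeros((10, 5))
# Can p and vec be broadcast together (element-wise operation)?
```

No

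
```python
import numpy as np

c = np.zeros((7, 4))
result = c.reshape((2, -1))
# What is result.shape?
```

(2, 14)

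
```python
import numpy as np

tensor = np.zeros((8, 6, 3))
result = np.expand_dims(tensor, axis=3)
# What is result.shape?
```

(8, 6, 3, 1)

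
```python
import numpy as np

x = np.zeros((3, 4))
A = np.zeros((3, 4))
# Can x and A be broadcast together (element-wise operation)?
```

Yes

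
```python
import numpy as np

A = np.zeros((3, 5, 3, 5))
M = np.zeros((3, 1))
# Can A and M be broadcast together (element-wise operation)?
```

Yes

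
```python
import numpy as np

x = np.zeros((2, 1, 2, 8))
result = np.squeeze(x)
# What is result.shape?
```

(2, 2, 8)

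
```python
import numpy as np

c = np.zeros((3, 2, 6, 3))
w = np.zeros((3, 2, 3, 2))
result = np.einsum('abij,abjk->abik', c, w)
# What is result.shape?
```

(3, 2, 6, 2)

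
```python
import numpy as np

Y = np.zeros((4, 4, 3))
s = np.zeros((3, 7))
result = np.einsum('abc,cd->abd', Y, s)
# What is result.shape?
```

(4, 4, 7)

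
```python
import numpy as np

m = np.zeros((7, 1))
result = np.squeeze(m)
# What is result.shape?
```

(7,)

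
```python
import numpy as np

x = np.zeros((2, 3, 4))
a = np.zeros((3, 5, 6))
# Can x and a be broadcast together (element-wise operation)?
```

No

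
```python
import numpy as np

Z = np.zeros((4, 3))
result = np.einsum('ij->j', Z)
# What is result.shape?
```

(3,)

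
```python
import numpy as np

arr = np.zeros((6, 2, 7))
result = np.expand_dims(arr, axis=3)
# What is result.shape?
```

(6, 2, 7, 1)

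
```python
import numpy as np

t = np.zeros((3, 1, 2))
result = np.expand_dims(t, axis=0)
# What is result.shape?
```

(1, 3, 1, 2)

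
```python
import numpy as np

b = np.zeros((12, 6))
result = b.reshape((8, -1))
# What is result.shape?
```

(8, 9)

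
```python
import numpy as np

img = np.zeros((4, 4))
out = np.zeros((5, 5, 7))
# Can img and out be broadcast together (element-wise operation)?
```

No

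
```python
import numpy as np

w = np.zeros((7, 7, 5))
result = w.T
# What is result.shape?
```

(5, 7, 7)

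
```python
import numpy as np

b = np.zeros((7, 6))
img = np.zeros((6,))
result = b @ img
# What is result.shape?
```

(7,)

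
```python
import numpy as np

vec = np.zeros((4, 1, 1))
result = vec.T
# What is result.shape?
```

(1, 1, 4)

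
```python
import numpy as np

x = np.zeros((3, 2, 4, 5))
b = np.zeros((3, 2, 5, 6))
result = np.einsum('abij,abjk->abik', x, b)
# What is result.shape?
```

(3, 2, 4, 6)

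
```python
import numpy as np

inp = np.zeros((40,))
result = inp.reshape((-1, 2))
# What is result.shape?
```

(20, 2)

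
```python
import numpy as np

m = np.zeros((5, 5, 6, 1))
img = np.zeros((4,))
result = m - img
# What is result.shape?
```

(5, 5, 6, 4)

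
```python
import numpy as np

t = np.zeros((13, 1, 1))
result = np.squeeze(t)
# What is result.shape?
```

(13,)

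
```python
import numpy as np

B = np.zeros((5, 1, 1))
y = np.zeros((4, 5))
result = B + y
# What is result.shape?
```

(5, 4, 5)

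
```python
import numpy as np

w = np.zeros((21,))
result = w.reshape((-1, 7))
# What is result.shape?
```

(3, 7)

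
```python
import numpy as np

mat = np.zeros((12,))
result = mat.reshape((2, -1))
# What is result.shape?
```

(2, 6)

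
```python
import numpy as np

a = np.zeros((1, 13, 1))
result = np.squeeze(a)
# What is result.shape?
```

(13,)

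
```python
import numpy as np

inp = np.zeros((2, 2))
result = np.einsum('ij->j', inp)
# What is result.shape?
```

(2,)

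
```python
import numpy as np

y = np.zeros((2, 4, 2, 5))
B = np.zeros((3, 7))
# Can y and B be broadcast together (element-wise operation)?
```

No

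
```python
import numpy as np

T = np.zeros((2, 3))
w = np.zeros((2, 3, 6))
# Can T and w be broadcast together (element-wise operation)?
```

No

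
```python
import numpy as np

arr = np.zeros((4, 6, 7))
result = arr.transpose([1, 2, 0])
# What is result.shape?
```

(6, 7, 4)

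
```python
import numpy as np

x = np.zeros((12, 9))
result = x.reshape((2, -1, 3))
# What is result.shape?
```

(2, 18, 3)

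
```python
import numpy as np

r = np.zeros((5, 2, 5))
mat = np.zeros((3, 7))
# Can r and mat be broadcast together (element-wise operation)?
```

No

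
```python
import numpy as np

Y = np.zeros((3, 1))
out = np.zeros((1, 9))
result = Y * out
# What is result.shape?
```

(3, 9)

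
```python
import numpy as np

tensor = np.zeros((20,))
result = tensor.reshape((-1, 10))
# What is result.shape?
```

(2, 10)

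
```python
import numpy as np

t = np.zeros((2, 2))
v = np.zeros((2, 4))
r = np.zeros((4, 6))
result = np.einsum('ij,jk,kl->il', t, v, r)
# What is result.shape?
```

(2, 6)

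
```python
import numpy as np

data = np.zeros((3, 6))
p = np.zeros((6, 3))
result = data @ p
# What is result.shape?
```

(3, 3)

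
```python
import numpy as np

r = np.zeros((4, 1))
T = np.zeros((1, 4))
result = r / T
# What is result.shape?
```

(4, 4)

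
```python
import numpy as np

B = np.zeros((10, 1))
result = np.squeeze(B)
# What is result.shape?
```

(10,)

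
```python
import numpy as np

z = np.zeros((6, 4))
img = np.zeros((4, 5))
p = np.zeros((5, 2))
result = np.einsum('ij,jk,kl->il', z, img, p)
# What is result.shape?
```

(6, 2)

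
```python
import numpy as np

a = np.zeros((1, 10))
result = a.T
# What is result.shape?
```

(10, 1)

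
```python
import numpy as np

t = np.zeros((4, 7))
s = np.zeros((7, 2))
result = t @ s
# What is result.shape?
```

(4, 2)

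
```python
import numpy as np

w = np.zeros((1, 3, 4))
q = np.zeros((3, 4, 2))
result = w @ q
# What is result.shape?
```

(3, 3, 2)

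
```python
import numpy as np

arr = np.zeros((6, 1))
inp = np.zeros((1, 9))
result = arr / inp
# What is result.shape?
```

(6, 9)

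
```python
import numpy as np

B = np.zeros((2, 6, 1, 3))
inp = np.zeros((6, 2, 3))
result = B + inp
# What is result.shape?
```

(2, 6, 2, 3)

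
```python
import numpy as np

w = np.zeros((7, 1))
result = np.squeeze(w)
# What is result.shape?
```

(7,)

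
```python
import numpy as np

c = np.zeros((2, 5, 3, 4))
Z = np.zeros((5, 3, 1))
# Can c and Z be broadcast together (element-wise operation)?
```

Yes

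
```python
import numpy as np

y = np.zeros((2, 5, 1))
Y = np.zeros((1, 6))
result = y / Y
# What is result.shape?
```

(2, 5, 6)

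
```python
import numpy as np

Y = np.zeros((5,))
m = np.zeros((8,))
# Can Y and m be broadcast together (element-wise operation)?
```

No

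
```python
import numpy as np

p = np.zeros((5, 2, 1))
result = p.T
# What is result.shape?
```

(1, 2, 5)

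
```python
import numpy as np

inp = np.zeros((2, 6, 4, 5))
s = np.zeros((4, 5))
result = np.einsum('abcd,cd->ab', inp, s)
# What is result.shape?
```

(2, 6)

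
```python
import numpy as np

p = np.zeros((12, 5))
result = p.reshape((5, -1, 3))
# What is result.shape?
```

(5, 4, 3)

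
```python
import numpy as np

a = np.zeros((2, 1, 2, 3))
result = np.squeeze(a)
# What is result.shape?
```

(2, 2, 3)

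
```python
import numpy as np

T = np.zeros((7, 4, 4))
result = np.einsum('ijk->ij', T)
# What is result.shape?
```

(7, 4)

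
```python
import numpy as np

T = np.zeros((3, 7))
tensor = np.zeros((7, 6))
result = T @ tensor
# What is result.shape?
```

(3, 6)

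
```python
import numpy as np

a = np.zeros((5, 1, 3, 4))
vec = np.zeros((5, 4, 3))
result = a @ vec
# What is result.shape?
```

(5, 5, 3, 3)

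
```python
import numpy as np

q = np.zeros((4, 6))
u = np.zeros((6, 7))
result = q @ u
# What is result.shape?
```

(4, 7)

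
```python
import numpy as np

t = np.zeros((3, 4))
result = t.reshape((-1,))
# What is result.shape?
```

(12,)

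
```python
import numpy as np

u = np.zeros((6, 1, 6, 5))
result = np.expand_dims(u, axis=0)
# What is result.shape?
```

(1, 6, 1, 6, 5)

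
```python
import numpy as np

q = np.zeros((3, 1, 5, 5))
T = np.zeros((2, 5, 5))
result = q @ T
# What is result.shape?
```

(3, 2, 5, 5)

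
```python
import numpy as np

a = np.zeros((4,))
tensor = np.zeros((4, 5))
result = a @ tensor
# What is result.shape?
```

(5,)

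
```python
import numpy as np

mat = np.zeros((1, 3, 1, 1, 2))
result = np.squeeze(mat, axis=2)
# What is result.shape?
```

(1, 3, 1, 2)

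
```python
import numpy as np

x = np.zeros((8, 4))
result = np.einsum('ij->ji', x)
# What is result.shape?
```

(4, 8)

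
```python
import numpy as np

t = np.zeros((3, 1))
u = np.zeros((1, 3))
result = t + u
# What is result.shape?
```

(3, 3)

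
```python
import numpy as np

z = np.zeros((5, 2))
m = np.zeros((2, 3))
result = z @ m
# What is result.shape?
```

(5, 3)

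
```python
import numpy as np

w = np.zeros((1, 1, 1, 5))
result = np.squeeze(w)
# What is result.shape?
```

(5,)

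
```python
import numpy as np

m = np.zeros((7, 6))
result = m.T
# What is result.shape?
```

(6, 7)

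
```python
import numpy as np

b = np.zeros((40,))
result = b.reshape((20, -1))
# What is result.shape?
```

(20, 2)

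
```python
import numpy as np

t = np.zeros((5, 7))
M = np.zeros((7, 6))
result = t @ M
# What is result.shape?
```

(5, 6)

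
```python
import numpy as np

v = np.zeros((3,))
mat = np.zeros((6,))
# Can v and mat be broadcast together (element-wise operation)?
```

No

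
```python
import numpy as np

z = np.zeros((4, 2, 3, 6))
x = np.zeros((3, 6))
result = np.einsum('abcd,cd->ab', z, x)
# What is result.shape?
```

(4, 2)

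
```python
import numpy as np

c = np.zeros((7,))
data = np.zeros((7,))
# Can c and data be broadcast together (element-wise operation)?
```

Yes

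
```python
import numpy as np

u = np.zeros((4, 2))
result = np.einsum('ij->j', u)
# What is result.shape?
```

(2,)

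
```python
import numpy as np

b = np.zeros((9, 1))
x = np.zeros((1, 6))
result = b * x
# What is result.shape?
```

(9, 6)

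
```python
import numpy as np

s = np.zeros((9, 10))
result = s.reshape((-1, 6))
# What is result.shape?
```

(15, 6)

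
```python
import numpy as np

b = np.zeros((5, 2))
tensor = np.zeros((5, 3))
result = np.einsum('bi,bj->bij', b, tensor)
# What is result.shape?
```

(5, 2, 3)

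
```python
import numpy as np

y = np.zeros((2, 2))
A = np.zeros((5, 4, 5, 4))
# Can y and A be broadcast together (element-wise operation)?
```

No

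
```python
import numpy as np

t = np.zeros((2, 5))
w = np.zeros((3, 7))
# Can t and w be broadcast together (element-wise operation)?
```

No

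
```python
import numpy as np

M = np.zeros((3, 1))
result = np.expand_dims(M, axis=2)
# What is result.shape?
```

(3, 1, 1)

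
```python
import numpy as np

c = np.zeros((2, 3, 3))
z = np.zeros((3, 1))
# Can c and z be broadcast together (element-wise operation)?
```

Yes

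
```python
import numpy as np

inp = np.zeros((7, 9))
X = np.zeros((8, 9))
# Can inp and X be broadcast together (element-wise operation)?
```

No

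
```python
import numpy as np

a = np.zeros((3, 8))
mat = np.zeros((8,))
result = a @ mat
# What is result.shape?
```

(3,)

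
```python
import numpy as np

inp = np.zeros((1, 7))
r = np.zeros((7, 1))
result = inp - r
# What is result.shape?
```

(7, 7)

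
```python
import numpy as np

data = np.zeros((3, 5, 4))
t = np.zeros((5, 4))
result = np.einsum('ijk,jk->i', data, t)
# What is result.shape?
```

(3,)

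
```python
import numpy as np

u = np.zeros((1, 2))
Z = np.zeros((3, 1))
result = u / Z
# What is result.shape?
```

(3, 2)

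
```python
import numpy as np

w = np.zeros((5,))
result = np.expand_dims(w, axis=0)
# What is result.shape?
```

(1, 5)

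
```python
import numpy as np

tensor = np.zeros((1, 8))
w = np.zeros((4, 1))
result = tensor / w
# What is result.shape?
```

(4, 8)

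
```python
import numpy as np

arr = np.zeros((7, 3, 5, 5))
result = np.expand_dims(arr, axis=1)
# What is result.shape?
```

(7, 1, 3, 5, 5)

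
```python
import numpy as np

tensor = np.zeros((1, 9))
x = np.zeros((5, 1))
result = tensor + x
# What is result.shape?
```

(5, 9)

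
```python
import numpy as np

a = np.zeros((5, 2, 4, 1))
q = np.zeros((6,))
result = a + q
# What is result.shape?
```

(5, 2, 4, 6)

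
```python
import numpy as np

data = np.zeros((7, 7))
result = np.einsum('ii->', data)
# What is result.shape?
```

()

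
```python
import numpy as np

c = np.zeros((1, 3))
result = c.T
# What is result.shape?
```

(3, 1)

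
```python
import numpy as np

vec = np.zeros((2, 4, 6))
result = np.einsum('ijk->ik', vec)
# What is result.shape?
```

(2, 6)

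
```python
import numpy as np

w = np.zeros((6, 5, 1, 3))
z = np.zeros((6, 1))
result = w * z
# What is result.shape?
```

(6, 5, 6, 3)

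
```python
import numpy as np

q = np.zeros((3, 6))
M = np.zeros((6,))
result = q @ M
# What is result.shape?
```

(3,)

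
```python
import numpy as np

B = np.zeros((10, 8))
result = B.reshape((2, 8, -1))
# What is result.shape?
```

(2, 8, 5)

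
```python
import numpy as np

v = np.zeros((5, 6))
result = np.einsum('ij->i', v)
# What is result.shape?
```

(5,)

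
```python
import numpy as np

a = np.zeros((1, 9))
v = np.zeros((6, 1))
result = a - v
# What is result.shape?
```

(6, 9)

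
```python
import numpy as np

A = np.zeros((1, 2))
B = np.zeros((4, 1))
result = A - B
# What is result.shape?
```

(4, 2)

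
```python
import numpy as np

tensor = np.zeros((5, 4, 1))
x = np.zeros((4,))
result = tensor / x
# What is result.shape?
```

(5, 4, 4)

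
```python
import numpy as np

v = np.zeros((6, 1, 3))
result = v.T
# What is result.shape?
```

(3, 1, 6)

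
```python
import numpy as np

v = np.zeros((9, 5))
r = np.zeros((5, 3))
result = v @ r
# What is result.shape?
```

(9, 3)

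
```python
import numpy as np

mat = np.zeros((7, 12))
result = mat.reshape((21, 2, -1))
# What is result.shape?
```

(21, 2, 2)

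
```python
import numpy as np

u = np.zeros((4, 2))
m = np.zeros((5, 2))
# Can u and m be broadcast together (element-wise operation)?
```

No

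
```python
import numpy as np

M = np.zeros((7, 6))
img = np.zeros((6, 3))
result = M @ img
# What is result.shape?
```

(7, 3)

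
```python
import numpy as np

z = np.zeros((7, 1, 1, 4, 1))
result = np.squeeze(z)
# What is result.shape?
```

(7, 4)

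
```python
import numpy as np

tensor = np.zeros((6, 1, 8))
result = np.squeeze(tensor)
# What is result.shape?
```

(6, 8)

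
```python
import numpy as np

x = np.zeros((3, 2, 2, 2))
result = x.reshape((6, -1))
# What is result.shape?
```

(6, 4)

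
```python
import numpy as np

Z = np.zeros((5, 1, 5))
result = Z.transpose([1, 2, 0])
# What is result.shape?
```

(1, 5, 5)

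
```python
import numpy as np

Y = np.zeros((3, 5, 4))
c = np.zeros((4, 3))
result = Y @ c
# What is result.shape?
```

(3, 5, 3)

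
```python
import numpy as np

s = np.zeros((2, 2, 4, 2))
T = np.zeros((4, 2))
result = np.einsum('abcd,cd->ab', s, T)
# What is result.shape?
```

(2, 2)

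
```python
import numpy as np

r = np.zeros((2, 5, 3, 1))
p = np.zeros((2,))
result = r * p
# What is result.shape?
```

(2, 5, 3, 2)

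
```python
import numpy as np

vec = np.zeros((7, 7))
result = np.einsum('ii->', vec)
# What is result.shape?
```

()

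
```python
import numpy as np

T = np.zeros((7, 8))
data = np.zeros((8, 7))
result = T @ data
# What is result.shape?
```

(7, 7)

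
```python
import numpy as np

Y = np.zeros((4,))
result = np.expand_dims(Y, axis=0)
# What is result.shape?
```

(1, 4)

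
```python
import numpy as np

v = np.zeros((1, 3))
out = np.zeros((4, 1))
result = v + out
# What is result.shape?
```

(4, 3)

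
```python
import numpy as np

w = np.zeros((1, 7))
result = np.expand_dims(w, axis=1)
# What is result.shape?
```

(1, 1, 7)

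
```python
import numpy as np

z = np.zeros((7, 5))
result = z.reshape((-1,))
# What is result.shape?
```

(35,)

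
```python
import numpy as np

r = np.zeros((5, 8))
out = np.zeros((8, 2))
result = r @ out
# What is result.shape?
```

(5, 2)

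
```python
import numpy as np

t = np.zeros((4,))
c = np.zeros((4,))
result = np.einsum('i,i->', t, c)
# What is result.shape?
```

()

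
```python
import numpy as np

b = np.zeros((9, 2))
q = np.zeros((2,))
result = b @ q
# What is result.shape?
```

(9,)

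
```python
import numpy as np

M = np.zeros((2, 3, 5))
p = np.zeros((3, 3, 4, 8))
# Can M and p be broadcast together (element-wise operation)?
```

No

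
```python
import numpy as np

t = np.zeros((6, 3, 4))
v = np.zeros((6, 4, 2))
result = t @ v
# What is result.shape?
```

(6, 3, 2)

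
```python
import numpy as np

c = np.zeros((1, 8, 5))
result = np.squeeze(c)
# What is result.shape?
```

(8, 5)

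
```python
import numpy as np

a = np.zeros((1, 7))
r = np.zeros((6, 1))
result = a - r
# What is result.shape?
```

(6, 7)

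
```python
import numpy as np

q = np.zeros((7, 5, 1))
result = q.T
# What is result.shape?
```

(1, 5, 7)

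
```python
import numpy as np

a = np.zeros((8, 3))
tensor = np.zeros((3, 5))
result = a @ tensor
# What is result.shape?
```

(8, 5)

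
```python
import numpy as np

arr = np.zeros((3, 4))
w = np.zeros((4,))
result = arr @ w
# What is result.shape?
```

(3,)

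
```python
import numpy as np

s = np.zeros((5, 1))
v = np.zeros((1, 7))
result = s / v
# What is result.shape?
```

(5, 7)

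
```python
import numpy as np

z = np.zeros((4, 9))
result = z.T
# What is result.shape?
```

(9, 4)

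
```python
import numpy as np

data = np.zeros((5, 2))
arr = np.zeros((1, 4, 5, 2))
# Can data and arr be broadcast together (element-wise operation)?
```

Yes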